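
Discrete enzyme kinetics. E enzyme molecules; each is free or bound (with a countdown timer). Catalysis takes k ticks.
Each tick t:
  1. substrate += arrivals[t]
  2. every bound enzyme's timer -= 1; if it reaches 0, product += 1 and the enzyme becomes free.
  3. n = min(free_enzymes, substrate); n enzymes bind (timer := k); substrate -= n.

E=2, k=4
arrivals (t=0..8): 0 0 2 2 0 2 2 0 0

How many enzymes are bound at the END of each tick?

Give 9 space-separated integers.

Answer: 0 0 2 2 2 2 2 2 2

Derivation:
t=0: arr=0 -> substrate=0 bound=0 product=0
t=1: arr=0 -> substrate=0 bound=0 product=0
t=2: arr=2 -> substrate=0 bound=2 product=0
t=3: arr=2 -> substrate=2 bound=2 product=0
t=4: arr=0 -> substrate=2 bound=2 product=0
t=5: arr=2 -> substrate=4 bound=2 product=0
t=6: arr=2 -> substrate=4 bound=2 product=2
t=7: arr=0 -> substrate=4 bound=2 product=2
t=8: arr=0 -> substrate=4 bound=2 product=2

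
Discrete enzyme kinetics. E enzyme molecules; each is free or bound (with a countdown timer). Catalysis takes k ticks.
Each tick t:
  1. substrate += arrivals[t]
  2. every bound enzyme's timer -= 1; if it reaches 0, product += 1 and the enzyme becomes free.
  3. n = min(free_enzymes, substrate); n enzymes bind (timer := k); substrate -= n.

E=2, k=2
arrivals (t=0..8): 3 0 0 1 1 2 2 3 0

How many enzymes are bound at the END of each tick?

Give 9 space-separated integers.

t=0: arr=3 -> substrate=1 bound=2 product=0
t=1: arr=0 -> substrate=1 bound=2 product=0
t=2: arr=0 -> substrate=0 bound=1 product=2
t=3: arr=1 -> substrate=0 bound=2 product=2
t=4: arr=1 -> substrate=0 bound=2 product=3
t=5: arr=2 -> substrate=1 bound=2 product=4
t=6: arr=2 -> substrate=2 bound=2 product=5
t=7: arr=3 -> substrate=4 bound=2 product=6
t=8: arr=0 -> substrate=3 bound=2 product=7

Answer: 2 2 1 2 2 2 2 2 2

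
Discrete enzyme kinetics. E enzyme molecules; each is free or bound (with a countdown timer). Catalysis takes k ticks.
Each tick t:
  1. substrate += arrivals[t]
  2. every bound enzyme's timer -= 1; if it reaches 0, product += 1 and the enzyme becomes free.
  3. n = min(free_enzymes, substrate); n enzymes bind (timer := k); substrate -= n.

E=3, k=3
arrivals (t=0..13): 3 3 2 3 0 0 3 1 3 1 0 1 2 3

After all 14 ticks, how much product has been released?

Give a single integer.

t=0: arr=3 -> substrate=0 bound=3 product=0
t=1: arr=3 -> substrate=3 bound=3 product=0
t=2: arr=2 -> substrate=5 bound=3 product=0
t=3: arr=3 -> substrate=5 bound=3 product=3
t=4: arr=0 -> substrate=5 bound=3 product=3
t=5: arr=0 -> substrate=5 bound=3 product=3
t=6: arr=3 -> substrate=5 bound=3 product=6
t=7: arr=1 -> substrate=6 bound=3 product=6
t=8: arr=3 -> substrate=9 bound=3 product=6
t=9: arr=1 -> substrate=7 bound=3 product=9
t=10: arr=0 -> substrate=7 bound=3 product=9
t=11: arr=1 -> substrate=8 bound=3 product=9
t=12: arr=2 -> substrate=7 bound=3 product=12
t=13: arr=3 -> substrate=10 bound=3 product=12

Answer: 12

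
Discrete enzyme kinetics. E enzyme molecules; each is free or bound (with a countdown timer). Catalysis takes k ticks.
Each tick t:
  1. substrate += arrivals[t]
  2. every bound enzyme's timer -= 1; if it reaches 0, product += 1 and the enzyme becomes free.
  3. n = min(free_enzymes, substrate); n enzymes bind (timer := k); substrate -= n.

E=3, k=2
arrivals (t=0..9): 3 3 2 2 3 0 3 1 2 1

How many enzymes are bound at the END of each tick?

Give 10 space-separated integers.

Answer: 3 3 3 3 3 3 3 3 3 3

Derivation:
t=0: arr=3 -> substrate=0 bound=3 product=0
t=1: arr=3 -> substrate=3 bound=3 product=0
t=2: arr=2 -> substrate=2 bound=3 product=3
t=3: arr=2 -> substrate=4 bound=3 product=3
t=4: arr=3 -> substrate=4 bound=3 product=6
t=5: arr=0 -> substrate=4 bound=3 product=6
t=6: arr=3 -> substrate=4 bound=3 product=9
t=7: arr=1 -> substrate=5 bound=3 product=9
t=8: arr=2 -> substrate=4 bound=3 product=12
t=9: arr=1 -> substrate=5 bound=3 product=12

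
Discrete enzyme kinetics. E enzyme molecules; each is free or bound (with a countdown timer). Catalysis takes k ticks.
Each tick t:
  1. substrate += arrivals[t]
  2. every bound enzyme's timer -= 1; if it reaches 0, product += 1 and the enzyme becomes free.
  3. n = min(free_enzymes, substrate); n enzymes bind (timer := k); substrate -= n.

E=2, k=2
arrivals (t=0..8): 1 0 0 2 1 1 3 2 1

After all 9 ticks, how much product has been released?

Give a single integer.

t=0: arr=1 -> substrate=0 bound=1 product=0
t=1: arr=0 -> substrate=0 bound=1 product=0
t=2: arr=0 -> substrate=0 bound=0 product=1
t=3: arr=2 -> substrate=0 bound=2 product=1
t=4: arr=1 -> substrate=1 bound=2 product=1
t=5: arr=1 -> substrate=0 bound=2 product=3
t=6: arr=3 -> substrate=3 bound=2 product=3
t=7: arr=2 -> substrate=3 bound=2 product=5
t=8: arr=1 -> substrate=4 bound=2 product=5

Answer: 5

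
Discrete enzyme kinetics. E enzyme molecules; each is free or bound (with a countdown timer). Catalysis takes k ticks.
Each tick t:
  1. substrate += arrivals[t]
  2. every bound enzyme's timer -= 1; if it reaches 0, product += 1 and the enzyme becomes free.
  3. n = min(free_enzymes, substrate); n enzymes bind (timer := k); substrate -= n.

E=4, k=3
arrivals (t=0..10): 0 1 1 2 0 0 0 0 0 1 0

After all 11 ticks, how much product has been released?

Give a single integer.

Answer: 4

Derivation:
t=0: arr=0 -> substrate=0 bound=0 product=0
t=1: arr=1 -> substrate=0 bound=1 product=0
t=2: arr=1 -> substrate=0 bound=2 product=0
t=3: arr=2 -> substrate=0 bound=4 product=0
t=4: arr=0 -> substrate=0 bound=3 product=1
t=5: arr=0 -> substrate=0 bound=2 product=2
t=6: arr=0 -> substrate=0 bound=0 product=4
t=7: arr=0 -> substrate=0 bound=0 product=4
t=8: arr=0 -> substrate=0 bound=0 product=4
t=9: arr=1 -> substrate=0 bound=1 product=4
t=10: arr=0 -> substrate=0 bound=1 product=4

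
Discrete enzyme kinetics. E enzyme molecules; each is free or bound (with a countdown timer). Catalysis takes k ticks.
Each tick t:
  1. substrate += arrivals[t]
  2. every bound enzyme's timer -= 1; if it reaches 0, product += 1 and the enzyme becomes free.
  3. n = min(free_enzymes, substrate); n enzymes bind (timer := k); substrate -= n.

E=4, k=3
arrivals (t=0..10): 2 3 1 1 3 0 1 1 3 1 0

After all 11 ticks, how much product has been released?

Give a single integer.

t=0: arr=2 -> substrate=0 bound=2 product=0
t=1: arr=3 -> substrate=1 bound=4 product=0
t=2: arr=1 -> substrate=2 bound=4 product=0
t=3: arr=1 -> substrate=1 bound=4 product=2
t=4: arr=3 -> substrate=2 bound=4 product=4
t=5: arr=0 -> substrate=2 bound=4 product=4
t=6: arr=1 -> substrate=1 bound=4 product=6
t=7: arr=1 -> substrate=0 bound=4 product=8
t=8: arr=3 -> substrate=3 bound=4 product=8
t=9: arr=1 -> substrate=2 bound=4 product=10
t=10: arr=0 -> substrate=0 bound=4 product=12

Answer: 12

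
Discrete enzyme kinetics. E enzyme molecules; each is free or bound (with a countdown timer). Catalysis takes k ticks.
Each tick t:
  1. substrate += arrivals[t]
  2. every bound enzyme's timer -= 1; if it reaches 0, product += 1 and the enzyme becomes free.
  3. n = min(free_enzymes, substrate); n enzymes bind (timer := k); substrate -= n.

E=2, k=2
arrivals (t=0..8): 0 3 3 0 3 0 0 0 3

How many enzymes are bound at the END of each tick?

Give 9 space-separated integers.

t=0: arr=0 -> substrate=0 bound=0 product=0
t=1: arr=3 -> substrate=1 bound=2 product=0
t=2: arr=3 -> substrate=4 bound=2 product=0
t=3: arr=0 -> substrate=2 bound=2 product=2
t=4: arr=3 -> substrate=5 bound=2 product=2
t=5: arr=0 -> substrate=3 bound=2 product=4
t=6: arr=0 -> substrate=3 bound=2 product=4
t=7: arr=0 -> substrate=1 bound=2 product=6
t=8: arr=3 -> substrate=4 bound=2 product=6

Answer: 0 2 2 2 2 2 2 2 2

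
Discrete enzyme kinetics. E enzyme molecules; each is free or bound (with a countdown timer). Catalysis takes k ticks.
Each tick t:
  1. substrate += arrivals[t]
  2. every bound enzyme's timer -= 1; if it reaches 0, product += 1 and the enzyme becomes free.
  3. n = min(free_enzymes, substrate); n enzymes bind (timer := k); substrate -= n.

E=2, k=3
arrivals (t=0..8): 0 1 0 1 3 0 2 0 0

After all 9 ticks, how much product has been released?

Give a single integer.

Answer: 3

Derivation:
t=0: arr=0 -> substrate=0 bound=0 product=0
t=1: arr=1 -> substrate=0 bound=1 product=0
t=2: arr=0 -> substrate=0 bound=1 product=0
t=3: arr=1 -> substrate=0 bound=2 product=0
t=4: arr=3 -> substrate=2 bound=2 product=1
t=5: arr=0 -> substrate=2 bound=2 product=1
t=6: arr=2 -> substrate=3 bound=2 product=2
t=7: arr=0 -> substrate=2 bound=2 product=3
t=8: arr=0 -> substrate=2 bound=2 product=3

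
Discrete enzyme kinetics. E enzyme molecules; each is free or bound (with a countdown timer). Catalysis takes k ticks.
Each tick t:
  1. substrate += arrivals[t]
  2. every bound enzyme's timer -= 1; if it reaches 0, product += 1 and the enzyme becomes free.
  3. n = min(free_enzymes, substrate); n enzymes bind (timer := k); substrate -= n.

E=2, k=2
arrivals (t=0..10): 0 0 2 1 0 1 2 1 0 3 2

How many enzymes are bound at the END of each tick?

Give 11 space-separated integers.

Answer: 0 0 2 2 1 2 2 2 2 2 2

Derivation:
t=0: arr=0 -> substrate=0 bound=0 product=0
t=1: arr=0 -> substrate=0 bound=0 product=0
t=2: arr=2 -> substrate=0 bound=2 product=0
t=3: arr=1 -> substrate=1 bound=2 product=0
t=4: arr=0 -> substrate=0 bound=1 product=2
t=5: arr=1 -> substrate=0 bound=2 product=2
t=6: arr=2 -> substrate=1 bound=2 product=3
t=7: arr=1 -> substrate=1 bound=2 product=4
t=8: arr=0 -> substrate=0 bound=2 product=5
t=9: arr=3 -> substrate=2 bound=2 product=6
t=10: arr=2 -> substrate=3 bound=2 product=7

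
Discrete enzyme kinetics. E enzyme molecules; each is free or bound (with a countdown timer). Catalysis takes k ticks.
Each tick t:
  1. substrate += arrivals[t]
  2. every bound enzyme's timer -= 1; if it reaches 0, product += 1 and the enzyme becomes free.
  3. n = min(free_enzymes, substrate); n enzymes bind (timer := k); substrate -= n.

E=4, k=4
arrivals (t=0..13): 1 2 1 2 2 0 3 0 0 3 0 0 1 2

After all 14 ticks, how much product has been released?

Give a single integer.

Answer: 11

Derivation:
t=0: arr=1 -> substrate=0 bound=1 product=0
t=1: arr=2 -> substrate=0 bound=3 product=0
t=2: arr=1 -> substrate=0 bound=4 product=0
t=3: arr=2 -> substrate=2 bound=4 product=0
t=4: arr=2 -> substrate=3 bound=4 product=1
t=5: arr=0 -> substrate=1 bound=4 product=3
t=6: arr=3 -> substrate=3 bound=4 product=4
t=7: arr=0 -> substrate=3 bound=4 product=4
t=8: arr=0 -> substrate=2 bound=4 product=5
t=9: arr=3 -> substrate=3 bound=4 product=7
t=10: arr=0 -> substrate=2 bound=4 product=8
t=11: arr=0 -> substrate=2 bound=4 product=8
t=12: arr=1 -> substrate=2 bound=4 product=9
t=13: arr=2 -> substrate=2 bound=4 product=11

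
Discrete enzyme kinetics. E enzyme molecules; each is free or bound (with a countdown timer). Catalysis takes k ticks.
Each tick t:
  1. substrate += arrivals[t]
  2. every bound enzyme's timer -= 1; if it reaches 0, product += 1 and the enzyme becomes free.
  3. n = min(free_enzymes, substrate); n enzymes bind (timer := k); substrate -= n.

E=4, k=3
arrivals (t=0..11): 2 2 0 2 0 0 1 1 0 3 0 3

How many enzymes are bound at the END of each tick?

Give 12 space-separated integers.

Answer: 2 4 4 4 2 2 1 2 2 4 3 4

Derivation:
t=0: arr=2 -> substrate=0 bound=2 product=0
t=1: arr=2 -> substrate=0 bound=4 product=0
t=2: arr=0 -> substrate=0 bound=4 product=0
t=3: arr=2 -> substrate=0 bound=4 product=2
t=4: arr=0 -> substrate=0 bound=2 product=4
t=5: arr=0 -> substrate=0 bound=2 product=4
t=6: arr=1 -> substrate=0 bound=1 product=6
t=7: arr=1 -> substrate=0 bound=2 product=6
t=8: arr=0 -> substrate=0 bound=2 product=6
t=9: arr=3 -> substrate=0 bound=4 product=7
t=10: arr=0 -> substrate=0 bound=3 product=8
t=11: arr=3 -> substrate=2 bound=4 product=8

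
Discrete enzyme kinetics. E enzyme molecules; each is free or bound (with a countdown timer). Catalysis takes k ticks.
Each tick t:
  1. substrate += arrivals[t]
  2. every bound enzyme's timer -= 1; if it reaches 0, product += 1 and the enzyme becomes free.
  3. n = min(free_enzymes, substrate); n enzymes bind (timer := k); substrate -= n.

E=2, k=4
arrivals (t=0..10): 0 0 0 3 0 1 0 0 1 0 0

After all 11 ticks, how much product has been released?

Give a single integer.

Answer: 2

Derivation:
t=0: arr=0 -> substrate=0 bound=0 product=0
t=1: arr=0 -> substrate=0 bound=0 product=0
t=2: arr=0 -> substrate=0 bound=0 product=0
t=3: arr=3 -> substrate=1 bound=2 product=0
t=4: arr=0 -> substrate=1 bound=2 product=0
t=5: arr=1 -> substrate=2 bound=2 product=0
t=6: arr=0 -> substrate=2 bound=2 product=0
t=7: arr=0 -> substrate=0 bound=2 product=2
t=8: arr=1 -> substrate=1 bound=2 product=2
t=9: arr=0 -> substrate=1 bound=2 product=2
t=10: arr=0 -> substrate=1 bound=2 product=2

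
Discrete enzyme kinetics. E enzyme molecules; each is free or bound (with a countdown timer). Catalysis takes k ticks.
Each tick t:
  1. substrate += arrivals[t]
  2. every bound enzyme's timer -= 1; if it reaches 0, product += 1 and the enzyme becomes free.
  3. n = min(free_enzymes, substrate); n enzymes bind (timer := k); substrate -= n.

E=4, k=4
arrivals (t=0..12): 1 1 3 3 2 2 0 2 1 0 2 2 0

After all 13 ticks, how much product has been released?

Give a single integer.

Answer: 9

Derivation:
t=0: arr=1 -> substrate=0 bound=1 product=0
t=1: arr=1 -> substrate=0 bound=2 product=0
t=2: arr=3 -> substrate=1 bound=4 product=0
t=3: arr=3 -> substrate=4 bound=4 product=0
t=4: arr=2 -> substrate=5 bound=4 product=1
t=5: arr=2 -> substrate=6 bound=4 product=2
t=6: arr=0 -> substrate=4 bound=4 product=4
t=7: arr=2 -> substrate=6 bound=4 product=4
t=8: arr=1 -> substrate=6 bound=4 product=5
t=9: arr=0 -> substrate=5 bound=4 product=6
t=10: arr=2 -> substrate=5 bound=4 product=8
t=11: arr=2 -> substrate=7 bound=4 product=8
t=12: arr=0 -> substrate=6 bound=4 product=9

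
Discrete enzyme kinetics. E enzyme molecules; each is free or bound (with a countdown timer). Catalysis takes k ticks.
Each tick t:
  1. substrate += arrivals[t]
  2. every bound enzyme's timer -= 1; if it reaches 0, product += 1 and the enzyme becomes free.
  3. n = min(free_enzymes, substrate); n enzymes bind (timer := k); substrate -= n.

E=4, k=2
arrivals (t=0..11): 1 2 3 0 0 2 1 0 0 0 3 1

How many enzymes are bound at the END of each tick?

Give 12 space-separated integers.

t=0: arr=1 -> substrate=0 bound=1 product=0
t=1: arr=2 -> substrate=0 bound=3 product=0
t=2: arr=3 -> substrate=1 bound=4 product=1
t=3: arr=0 -> substrate=0 bound=3 product=3
t=4: arr=0 -> substrate=0 bound=1 product=5
t=5: arr=2 -> substrate=0 bound=2 product=6
t=6: arr=1 -> substrate=0 bound=3 product=6
t=7: arr=0 -> substrate=0 bound=1 product=8
t=8: arr=0 -> substrate=0 bound=0 product=9
t=9: arr=0 -> substrate=0 bound=0 product=9
t=10: arr=3 -> substrate=0 bound=3 product=9
t=11: arr=1 -> substrate=0 bound=4 product=9

Answer: 1 3 4 3 1 2 3 1 0 0 3 4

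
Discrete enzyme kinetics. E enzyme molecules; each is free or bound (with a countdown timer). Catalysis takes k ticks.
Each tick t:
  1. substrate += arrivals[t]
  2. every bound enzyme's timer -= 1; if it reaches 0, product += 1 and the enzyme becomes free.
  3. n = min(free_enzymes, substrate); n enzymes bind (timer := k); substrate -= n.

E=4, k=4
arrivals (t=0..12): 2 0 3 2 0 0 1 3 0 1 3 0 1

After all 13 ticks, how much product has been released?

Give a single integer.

t=0: arr=2 -> substrate=0 bound=2 product=0
t=1: arr=0 -> substrate=0 bound=2 product=0
t=2: arr=3 -> substrate=1 bound=4 product=0
t=3: arr=2 -> substrate=3 bound=4 product=0
t=4: arr=0 -> substrate=1 bound=4 product=2
t=5: arr=0 -> substrate=1 bound=4 product=2
t=6: arr=1 -> substrate=0 bound=4 product=4
t=7: arr=3 -> substrate=3 bound=4 product=4
t=8: arr=0 -> substrate=1 bound=4 product=6
t=9: arr=1 -> substrate=2 bound=4 product=6
t=10: arr=3 -> substrate=3 bound=4 product=8
t=11: arr=0 -> substrate=3 bound=4 product=8
t=12: arr=1 -> substrate=2 bound=4 product=10

Answer: 10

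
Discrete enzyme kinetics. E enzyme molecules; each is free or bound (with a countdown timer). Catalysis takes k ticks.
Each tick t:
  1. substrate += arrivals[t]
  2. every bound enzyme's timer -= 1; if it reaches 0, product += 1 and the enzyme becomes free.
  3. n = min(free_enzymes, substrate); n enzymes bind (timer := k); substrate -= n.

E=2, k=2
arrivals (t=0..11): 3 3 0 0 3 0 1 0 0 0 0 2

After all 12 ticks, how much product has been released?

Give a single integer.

t=0: arr=3 -> substrate=1 bound=2 product=0
t=1: arr=3 -> substrate=4 bound=2 product=0
t=2: arr=0 -> substrate=2 bound=2 product=2
t=3: arr=0 -> substrate=2 bound=2 product=2
t=4: arr=3 -> substrate=3 bound=2 product=4
t=5: arr=0 -> substrate=3 bound=2 product=4
t=6: arr=1 -> substrate=2 bound=2 product=6
t=7: arr=0 -> substrate=2 bound=2 product=6
t=8: arr=0 -> substrate=0 bound=2 product=8
t=9: arr=0 -> substrate=0 bound=2 product=8
t=10: arr=0 -> substrate=0 bound=0 product=10
t=11: arr=2 -> substrate=0 bound=2 product=10

Answer: 10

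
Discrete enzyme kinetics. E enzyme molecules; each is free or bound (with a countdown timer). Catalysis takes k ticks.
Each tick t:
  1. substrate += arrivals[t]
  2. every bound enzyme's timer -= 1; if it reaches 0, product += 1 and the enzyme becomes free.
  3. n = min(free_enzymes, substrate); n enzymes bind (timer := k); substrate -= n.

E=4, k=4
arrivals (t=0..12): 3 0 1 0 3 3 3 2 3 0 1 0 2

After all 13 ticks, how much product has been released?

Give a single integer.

Answer: 11

Derivation:
t=0: arr=3 -> substrate=0 bound=3 product=0
t=1: arr=0 -> substrate=0 bound=3 product=0
t=2: arr=1 -> substrate=0 bound=4 product=0
t=3: arr=0 -> substrate=0 bound=4 product=0
t=4: arr=3 -> substrate=0 bound=4 product=3
t=5: arr=3 -> substrate=3 bound=4 product=3
t=6: arr=3 -> substrate=5 bound=4 product=4
t=7: arr=2 -> substrate=7 bound=4 product=4
t=8: arr=3 -> substrate=7 bound=4 product=7
t=9: arr=0 -> substrate=7 bound=4 product=7
t=10: arr=1 -> substrate=7 bound=4 product=8
t=11: arr=0 -> substrate=7 bound=4 product=8
t=12: arr=2 -> substrate=6 bound=4 product=11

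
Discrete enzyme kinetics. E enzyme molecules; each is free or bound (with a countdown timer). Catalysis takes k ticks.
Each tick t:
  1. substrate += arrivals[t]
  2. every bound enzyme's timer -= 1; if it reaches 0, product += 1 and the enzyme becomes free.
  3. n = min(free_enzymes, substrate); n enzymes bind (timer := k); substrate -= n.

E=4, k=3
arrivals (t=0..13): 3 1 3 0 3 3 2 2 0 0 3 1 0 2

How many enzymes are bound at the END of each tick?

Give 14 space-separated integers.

t=0: arr=3 -> substrate=0 bound=3 product=0
t=1: arr=1 -> substrate=0 bound=4 product=0
t=2: arr=3 -> substrate=3 bound=4 product=0
t=3: arr=0 -> substrate=0 bound=4 product=3
t=4: arr=3 -> substrate=2 bound=4 product=4
t=5: arr=3 -> substrate=5 bound=4 product=4
t=6: arr=2 -> substrate=4 bound=4 product=7
t=7: arr=2 -> substrate=5 bound=4 product=8
t=8: arr=0 -> substrate=5 bound=4 product=8
t=9: arr=0 -> substrate=2 bound=4 product=11
t=10: arr=3 -> substrate=4 bound=4 product=12
t=11: arr=1 -> substrate=5 bound=4 product=12
t=12: arr=0 -> substrate=2 bound=4 product=15
t=13: arr=2 -> substrate=3 bound=4 product=16

Answer: 3 4 4 4 4 4 4 4 4 4 4 4 4 4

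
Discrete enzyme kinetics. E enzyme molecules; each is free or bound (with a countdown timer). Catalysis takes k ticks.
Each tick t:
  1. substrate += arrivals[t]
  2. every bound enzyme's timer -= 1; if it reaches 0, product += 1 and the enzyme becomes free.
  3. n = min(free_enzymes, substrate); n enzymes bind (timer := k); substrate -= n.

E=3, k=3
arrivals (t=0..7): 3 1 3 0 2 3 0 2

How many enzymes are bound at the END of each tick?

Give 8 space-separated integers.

t=0: arr=3 -> substrate=0 bound=3 product=0
t=1: arr=1 -> substrate=1 bound=3 product=0
t=2: arr=3 -> substrate=4 bound=3 product=0
t=3: arr=0 -> substrate=1 bound=3 product=3
t=4: arr=2 -> substrate=3 bound=3 product=3
t=5: arr=3 -> substrate=6 bound=3 product=3
t=6: arr=0 -> substrate=3 bound=3 product=6
t=7: arr=2 -> substrate=5 bound=3 product=6

Answer: 3 3 3 3 3 3 3 3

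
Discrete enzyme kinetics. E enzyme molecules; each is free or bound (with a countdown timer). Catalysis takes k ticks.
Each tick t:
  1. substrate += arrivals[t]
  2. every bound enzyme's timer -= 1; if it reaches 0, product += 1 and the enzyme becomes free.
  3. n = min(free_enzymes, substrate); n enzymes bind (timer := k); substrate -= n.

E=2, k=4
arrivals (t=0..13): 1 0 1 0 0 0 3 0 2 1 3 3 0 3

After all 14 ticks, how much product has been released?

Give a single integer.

t=0: arr=1 -> substrate=0 bound=1 product=0
t=1: arr=0 -> substrate=0 bound=1 product=0
t=2: arr=1 -> substrate=0 bound=2 product=0
t=3: arr=0 -> substrate=0 bound=2 product=0
t=4: arr=0 -> substrate=0 bound=1 product=1
t=5: arr=0 -> substrate=0 bound=1 product=1
t=6: arr=3 -> substrate=1 bound=2 product=2
t=7: arr=0 -> substrate=1 bound=2 product=2
t=8: arr=2 -> substrate=3 bound=2 product=2
t=9: arr=1 -> substrate=4 bound=2 product=2
t=10: arr=3 -> substrate=5 bound=2 product=4
t=11: arr=3 -> substrate=8 bound=2 product=4
t=12: arr=0 -> substrate=8 bound=2 product=4
t=13: arr=3 -> substrate=11 bound=2 product=4

Answer: 4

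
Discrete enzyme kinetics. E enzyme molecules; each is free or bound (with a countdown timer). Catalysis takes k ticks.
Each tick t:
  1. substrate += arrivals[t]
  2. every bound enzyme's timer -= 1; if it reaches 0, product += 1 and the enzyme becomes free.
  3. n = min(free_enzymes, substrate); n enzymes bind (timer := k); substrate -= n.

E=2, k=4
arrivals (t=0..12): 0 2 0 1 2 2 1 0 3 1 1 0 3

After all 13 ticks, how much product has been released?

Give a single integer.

t=0: arr=0 -> substrate=0 bound=0 product=0
t=1: arr=2 -> substrate=0 bound=2 product=0
t=2: arr=0 -> substrate=0 bound=2 product=0
t=3: arr=1 -> substrate=1 bound=2 product=0
t=4: arr=2 -> substrate=3 bound=2 product=0
t=5: arr=2 -> substrate=3 bound=2 product=2
t=6: arr=1 -> substrate=4 bound=2 product=2
t=7: arr=0 -> substrate=4 bound=2 product=2
t=8: arr=3 -> substrate=7 bound=2 product=2
t=9: arr=1 -> substrate=6 bound=2 product=4
t=10: arr=1 -> substrate=7 bound=2 product=4
t=11: arr=0 -> substrate=7 bound=2 product=4
t=12: arr=3 -> substrate=10 bound=2 product=4

Answer: 4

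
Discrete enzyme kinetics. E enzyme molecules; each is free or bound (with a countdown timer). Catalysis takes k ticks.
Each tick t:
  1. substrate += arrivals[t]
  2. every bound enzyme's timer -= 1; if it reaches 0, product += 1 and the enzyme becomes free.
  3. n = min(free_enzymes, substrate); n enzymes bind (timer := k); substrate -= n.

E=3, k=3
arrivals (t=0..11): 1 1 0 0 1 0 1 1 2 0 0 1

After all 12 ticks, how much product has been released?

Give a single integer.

t=0: arr=1 -> substrate=0 bound=1 product=0
t=1: arr=1 -> substrate=0 bound=2 product=0
t=2: arr=0 -> substrate=0 bound=2 product=0
t=3: arr=0 -> substrate=0 bound=1 product=1
t=4: arr=1 -> substrate=0 bound=1 product=2
t=5: arr=0 -> substrate=0 bound=1 product=2
t=6: arr=1 -> substrate=0 bound=2 product=2
t=7: arr=1 -> substrate=0 bound=2 product=3
t=8: arr=2 -> substrate=1 bound=3 product=3
t=9: arr=0 -> substrate=0 bound=3 product=4
t=10: arr=0 -> substrate=0 bound=2 product=5
t=11: arr=1 -> substrate=0 bound=2 product=6

Answer: 6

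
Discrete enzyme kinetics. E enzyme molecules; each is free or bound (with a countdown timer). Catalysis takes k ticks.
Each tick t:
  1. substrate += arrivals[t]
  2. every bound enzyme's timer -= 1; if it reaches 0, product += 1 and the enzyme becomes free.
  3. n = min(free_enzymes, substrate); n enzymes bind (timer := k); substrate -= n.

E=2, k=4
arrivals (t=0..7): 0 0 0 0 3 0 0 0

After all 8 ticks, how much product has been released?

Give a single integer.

Answer: 0

Derivation:
t=0: arr=0 -> substrate=0 bound=0 product=0
t=1: arr=0 -> substrate=0 bound=0 product=0
t=2: arr=0 -> substrate=0 bound=0 product=0
t=3: arr=0 -> substrate=0 bound=0 product=0
t=4: arr=3 -> substrate=1 bound=2 product=0
t=5: arr=0 -> substrate=1 bound=2 product=0
t=6: arr=0 -> substrate=1 bound=2 product=0
t=7: arr=0 -> substrate=1 bound=2 product=0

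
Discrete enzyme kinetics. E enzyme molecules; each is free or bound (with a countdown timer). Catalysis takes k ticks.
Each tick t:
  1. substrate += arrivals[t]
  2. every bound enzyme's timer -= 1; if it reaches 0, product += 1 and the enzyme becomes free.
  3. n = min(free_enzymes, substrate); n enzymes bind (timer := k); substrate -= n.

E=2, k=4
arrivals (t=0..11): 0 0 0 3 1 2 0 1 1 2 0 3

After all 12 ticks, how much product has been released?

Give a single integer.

t=0: arr=0 -> substrate=0 bound=0 product=0
t=1: arr=0 -> substrate=0 bound=0 product=0
t=2: arr=0 -> substrate=0 bound=0 product=0
t=3: arr=3 -> substrate=1 bound=2 product=0
t=4: arr=1 -> substrate=2 bound=2 product=0
t=5: arr=2 -> substrate=4 bound=2 product=0
t=6: arr=0 -> substrate=4 bound=2 product=0
t=7: arr=1 -> substrate=3 bound=2 product=2
t=8: arr=1 -> substrate=4 bound=2 product=2
t=9: arr=2 -> substrate=6 bound=2 product=2
t=10: arr=0 -> substrate=6 bound=2 product=2
t=11: arr=3 -> substrate=7 bound=2 product=4

Answer: 4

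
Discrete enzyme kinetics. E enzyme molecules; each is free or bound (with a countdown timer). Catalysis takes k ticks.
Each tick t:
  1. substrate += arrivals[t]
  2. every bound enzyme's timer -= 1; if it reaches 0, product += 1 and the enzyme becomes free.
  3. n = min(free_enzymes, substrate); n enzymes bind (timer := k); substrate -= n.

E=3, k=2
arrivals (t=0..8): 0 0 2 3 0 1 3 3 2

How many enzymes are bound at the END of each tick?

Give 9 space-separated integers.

Answer: 0 0 2 3 3 3 3 3 3

Derivation:
t=0: arr=0 -> substrate=0 bound=0 product=0
t=1: arr=0 -> substrate=0 bound=0 product=0
t=2: arr=2 -> substrate=0 bound=2 product=0
t=3: arr=3 -> substrate=2 bound=3 product=0
t=4: arr=0 -> substrate=0 bound=3 product=2
t=5: arr=1 -> substrate=0 bound=3 product=3
t=6: arr=3 -> substrate=1 bound=3 product=5
t=7: arr=3 -> substrate=3 bound=3 product=6
t=8: arr=2 -> substrate=3 bound=3 product=8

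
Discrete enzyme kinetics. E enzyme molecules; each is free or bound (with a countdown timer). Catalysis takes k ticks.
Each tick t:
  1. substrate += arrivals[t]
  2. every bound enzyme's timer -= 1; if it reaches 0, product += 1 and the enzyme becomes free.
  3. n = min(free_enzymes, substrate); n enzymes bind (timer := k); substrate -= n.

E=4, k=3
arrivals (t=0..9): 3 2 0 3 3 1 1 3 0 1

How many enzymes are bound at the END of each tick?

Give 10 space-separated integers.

t=0: arr=3 -> substrate=0 bound=3 product=0
t=1: arr=2 -> substrate=1 bound=4 product=0
t=2: arr=0 -> substrate=1 bound=4 product=0
t=3: arr=3 -> substrate=1 bound=4 product=3
t=4: arr=3 -> substrate=3 bound=4 product=4
t=5: arr=1 -> substrate=4 bound=4 product=4
t=6: arr=1 -> substrate=2 bound=4 product=7
t=7: arr=3 -> substrate=4 bound=4 product=8
t=8: arr=0 -> substrate=4 bound=4 product=8
t=9: arr=1 -> substrate=2 bound=4 product=11

Answer: 3 4 4 4 4 4 4 4 4 4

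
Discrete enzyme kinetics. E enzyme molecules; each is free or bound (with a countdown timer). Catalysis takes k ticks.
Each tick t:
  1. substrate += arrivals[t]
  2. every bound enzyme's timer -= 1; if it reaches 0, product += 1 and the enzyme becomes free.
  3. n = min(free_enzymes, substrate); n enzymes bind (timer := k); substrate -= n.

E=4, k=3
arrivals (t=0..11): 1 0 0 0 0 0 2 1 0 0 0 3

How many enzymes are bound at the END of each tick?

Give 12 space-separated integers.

t=0: arr=1 -> substrate=0 bound=1 product=0
t=1: arr=0 -> substrate=0 bound=1 product=0
t=2: arr=0 -> substrate=0 bound=1 product=0
t=3: arr=0 -> substrate=0 bound=0 product=1
t=4: arr=0 -> substrate=0 bound=0 product=1
t=5: arr=0 -> substrate=0 bound=0 product=1
t=6: arr=2 -> substrate=0 bound=2 product=1
t=7: arr=1 -> substrate=0 bound=3 product=1
t=8: arr=0 -> substrate=0 bound=3 product=1
t=9: arr=0 -> substrate=0 bound=1 product=3
t=10: arr=0 -> substrate=0 bound=0 product=4
t=11: arr=3 -> substrate=0 bound=3 product=4

Answer: 1 1 1 0 0 0 2 3 3 1 0 3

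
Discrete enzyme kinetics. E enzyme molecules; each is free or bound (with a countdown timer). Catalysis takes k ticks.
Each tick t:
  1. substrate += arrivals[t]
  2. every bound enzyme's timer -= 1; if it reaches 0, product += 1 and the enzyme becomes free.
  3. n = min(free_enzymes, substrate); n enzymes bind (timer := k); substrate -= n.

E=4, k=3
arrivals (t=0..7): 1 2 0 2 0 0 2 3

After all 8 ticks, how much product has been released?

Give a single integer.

Answer: 5

Derivation:
t=0: arr=1 -> substrate=0 bound=1 product=0
t=1: arr=2 -> substrate=0 bound=3 product=0
t=2: arr=0 -> substrate=0 bound=3 product=0
t=3: arr=2 -> substrate=0 bound=4 product=1
t=4: arr=0 -> substrate=0 bound=2 product=3
t=5: arr=0 -> substrate=0 bound=2 product=3
t=6: arr=2 -> substrate=0 bound=2 product=5
t=7: arr=3 -> substrate=1 bound=4 product=5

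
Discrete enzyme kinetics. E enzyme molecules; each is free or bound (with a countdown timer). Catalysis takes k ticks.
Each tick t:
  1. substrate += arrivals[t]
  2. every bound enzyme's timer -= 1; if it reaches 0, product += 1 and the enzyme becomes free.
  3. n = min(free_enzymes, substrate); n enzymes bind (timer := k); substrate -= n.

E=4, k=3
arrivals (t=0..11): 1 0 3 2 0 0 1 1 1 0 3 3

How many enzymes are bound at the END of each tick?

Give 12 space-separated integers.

Answer: 1 1 4 4 4 2 2 3 3 2 4 4

Derivation:
t=0: arr=1 -> substrate=0 bound=1 product=0
t=1: arr=0 -> substrate=0 bound=1 product=0
t=2: arr=3 -> substrate=0 bound=4 product=0
t=3: arr=2 -> substrate=1 bound=4 product=1
t=4: arr=0 -> substrate=1 bound=4 product=1
t=5: arr=0 -> substrate=0 bound=2 product=4
t=6: arr=1 -> substrate=0 bound=2 product=5
t=7: arr=1 -> substrate=0 bound=3 product=5
t=8: arr=1 -> substrate=0 bound=3 product=6
t=9: arr=0 -> substrate=0 bound=2 product=7
t=10: arr=3 -> substrate=0 bound=4 product=8
t=11: arr=3 -> substrate=2 bound=4 product=9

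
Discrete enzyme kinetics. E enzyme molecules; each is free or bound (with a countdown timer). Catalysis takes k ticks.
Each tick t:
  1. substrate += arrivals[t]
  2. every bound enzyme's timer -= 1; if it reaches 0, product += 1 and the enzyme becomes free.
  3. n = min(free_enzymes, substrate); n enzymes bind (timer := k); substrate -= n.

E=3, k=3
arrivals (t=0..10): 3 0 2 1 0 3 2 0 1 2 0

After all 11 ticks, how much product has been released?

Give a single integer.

t=0: arr=3 -> substrate=0 bound=3 product=0
t=1: arr=0 -> substrate=0 bound=3 product=0
t=2: arr=2 -> substrate=2 bound=3 product=0
t=3: arr=1 -> substrate=0 bound=3 product=3
t=4: arr=0 -> substrate=0 bound=3 product=3
t=5: arr=3 -> substrate=3 bound=3 product=3
t=6: arr=2 -> substrate=2 bound=3 product=6
t=7: arr=0 -> substrate=2 bound=3 product=6
t=8: arr=1 -> substrate=3 bound=3 product=6
t=9: arr=2 -> substrate=2 bound=3 product=9
t=10: arr=0 -> substrate=2 bound=3 product=9

Answer: 9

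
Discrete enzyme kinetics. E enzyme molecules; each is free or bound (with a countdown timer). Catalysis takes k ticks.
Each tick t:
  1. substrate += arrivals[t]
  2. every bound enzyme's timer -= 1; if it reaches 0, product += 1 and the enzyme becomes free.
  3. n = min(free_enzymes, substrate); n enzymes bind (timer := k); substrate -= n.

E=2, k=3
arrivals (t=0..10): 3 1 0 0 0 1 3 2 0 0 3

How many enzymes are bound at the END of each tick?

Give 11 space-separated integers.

Answer: 2 2 2 2 2 2 2 2 2 2 2

Derivation:
t=0: arr=3 -> substrate=1 bound=2 product=0
t=1: arr=1 -> substrate=2 bound=2 product=0
t=2: arr=0 -> substrate=2 bound=2 product=0
t=3: arr=0 -> substrate=0 bound=2 product=2
t=4: arr=0 -> substrate=0 bound=2 product=2
t=5: arr=1 -> substrate=1 bound=2 product=2
t=6: arr=3 -> substrate=2 bound=2 product=4
t=7: arr=2 -> substrate=4 bound=2 product=4
t=8: arr=0 -> substrate=4 bound=2 product=4
t=9: arr=0 -> substrate=2 bound=2 product=6
t=10: arr=3 -> substrate=5 bound=2 product=6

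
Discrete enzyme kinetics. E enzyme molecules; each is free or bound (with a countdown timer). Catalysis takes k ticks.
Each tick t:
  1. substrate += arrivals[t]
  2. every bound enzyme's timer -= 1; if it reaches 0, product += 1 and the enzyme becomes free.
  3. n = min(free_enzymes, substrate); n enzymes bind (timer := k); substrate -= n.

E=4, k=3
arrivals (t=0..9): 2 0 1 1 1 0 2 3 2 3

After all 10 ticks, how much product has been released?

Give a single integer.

t=0: arr=2 -> substrate=0 bound=2 product=0
t=1: arr=0 -> substrate=0 bound=2 product=0
t=2: arr=1 -> substrate=0 bound=3 product=0
t=3: arr=1 -> substrate=0 bound=2 product=2
t=4: arr=1 -> substrate=0 bound=3 product=2
t=5: arr=0 -> substrate=0 bound=2 product=3
t=6: arr=2 -> substrate=0 bound=3 product=4
t=7: arr=3 -> substrate=1 bound=4 product=5
t=8: arr=2 -> substrate=3 bound=4 product=5
t=9: arr=3 -> substrate=4 bound=4 product=7

Answer: 7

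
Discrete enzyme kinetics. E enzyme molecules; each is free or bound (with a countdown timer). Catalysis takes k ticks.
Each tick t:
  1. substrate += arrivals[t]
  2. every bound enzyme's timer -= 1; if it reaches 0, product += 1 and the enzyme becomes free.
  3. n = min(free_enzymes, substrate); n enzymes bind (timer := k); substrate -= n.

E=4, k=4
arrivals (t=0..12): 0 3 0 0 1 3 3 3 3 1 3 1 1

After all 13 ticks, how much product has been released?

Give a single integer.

t=0: arr=0 -> substrate=0 bound=0 product=0
t=1: arr=3 -> substrate=0 bound=3 product=0
t=2: arr=0 -> substrate=0 bound=3 product=0
t=3: arr=0 -> substrate=0 bound=3 product=0
t=4: arr=1 -> substrate=0 bound=4 product=0
t=5: arr=3 -> substrate=0 bound=4 product=3
t=6: arr=3 -> substrate=3 bound=4 product=3
t=7: arr=3 -> substrate=6 bound=4 product=3
t=8: arr=3 -> substrate=8 bound=4 product=4
t=9: arr=1 -> substrate=6 bound=4 product=7
t=10: arr=3 -> substrate=9 bound=4 product=7
t=11: arr=1 -> substrate=10 bound=4 product=7
t=12: arr=1 -> substrate=10 bound=4 product=8

Answer: 8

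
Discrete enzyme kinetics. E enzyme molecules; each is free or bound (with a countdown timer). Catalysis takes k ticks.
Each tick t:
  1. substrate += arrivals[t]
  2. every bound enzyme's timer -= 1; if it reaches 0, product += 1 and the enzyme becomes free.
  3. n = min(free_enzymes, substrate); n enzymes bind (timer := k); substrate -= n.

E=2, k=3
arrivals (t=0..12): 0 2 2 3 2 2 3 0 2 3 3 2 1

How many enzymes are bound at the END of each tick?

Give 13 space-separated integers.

Answer: 0 2 2 2 2 2 2 2 2 2 2 2 2

Derivation:
t=0: arr=0 -> substrate=0 bound=0 product=0
t=1: arr=2 -> substrate=0 bound=2 product=0
t=2: arr=2 -> substrate=2 bound=2 product=0
t=3: arr=3 -> substrate=5 bound=2 product=0
t=4: arr=2 -> substrate=5 bound=2 product=2
t=5: arr=2 -> substrate=7 bound=2 product=2
t=6: arr=3 -> substrate=10 bound=2 product=2
t=7: arr=0 -> substrate=8 bound=2 product=4
t=8: arr=2 -> substrate=10 bound=2 product=4
t=9: arr=3 -> substrate=13 bound=2 product=4
t=10: arr=3 -> substrate=14 bound=2 product=6
t=11: arr=2 -> substrate=16 bound=2 product=6
t=12: arr=1 -> substrate=17 bound=2 product=6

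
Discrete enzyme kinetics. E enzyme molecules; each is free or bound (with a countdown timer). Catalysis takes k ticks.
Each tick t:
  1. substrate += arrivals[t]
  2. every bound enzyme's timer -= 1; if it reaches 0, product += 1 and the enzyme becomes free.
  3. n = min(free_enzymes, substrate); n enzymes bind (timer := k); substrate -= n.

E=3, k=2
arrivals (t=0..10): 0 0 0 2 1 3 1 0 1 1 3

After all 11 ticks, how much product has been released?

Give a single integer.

t=0: arr=0 -> substrate=0 bound=0 product=0
t=1: arr=0 -> substrate=0 bound=0 product=0
t=2: arr=0 -> substrate=0 bound=0 product=0
t=3: arr=2 -> substrate=0 bound=2 product=0
t=4: arr=1 -> substrate=0 bound=3 product=0
t=5: arr=3 -> substrate=1 bound=3 product=2
t=6: arr=1 -> substrate=1 bound=3 product=3
t=7: arr=0 -> substrate=0 bound=2 product=5
t=8: arr=1 -> substrate=0 bound=2 product=6
t=9: arr=1 -> substrate=0 bound=2 product=7
t=10: arr=3 -> substrate=1 bound=3 product=8

Answer: 8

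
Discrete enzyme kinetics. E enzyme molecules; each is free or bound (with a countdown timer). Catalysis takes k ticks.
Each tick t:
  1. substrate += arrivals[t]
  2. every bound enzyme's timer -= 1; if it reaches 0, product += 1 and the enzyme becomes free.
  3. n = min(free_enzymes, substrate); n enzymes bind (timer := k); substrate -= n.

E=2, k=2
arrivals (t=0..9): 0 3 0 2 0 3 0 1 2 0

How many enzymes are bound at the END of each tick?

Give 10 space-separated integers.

t=0: arr=0 -> substrate=0 bound=0 product=0
t=1: arr=3 -> substrate=1 bound=2 product=0
t=2: arr=0 -> substrate=1 bound=2 product=0
t=3: arr=2 -> substrate=1 bound=2 product=2
t=4: arr=0 -> substrate=1 bound=2 product=2
t=5: arr=3 -> substrate=2 bound=2 product=4
t=6: arr=0 -> substrate=2 bound=2 product=4
t=7: arr=1 -> substrate=1 bound=2 product=6
t=8: arr=2 -> substrate=3 bound=2 product=6
t=9: arr=0 -> substrate=1 bound=2 product=8

Answer: 0 2 2 2 2 2 2 2 2 2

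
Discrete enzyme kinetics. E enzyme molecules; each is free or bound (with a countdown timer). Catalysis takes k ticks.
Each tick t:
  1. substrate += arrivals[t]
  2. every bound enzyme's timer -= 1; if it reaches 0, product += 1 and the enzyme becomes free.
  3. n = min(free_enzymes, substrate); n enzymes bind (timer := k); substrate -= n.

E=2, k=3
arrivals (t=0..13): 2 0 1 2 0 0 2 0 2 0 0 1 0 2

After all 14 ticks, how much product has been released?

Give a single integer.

t=0: arr=2 -> substrate=0 bound=2 product=0
t=1: arr=0 -> substrate=0 bound=2 product=0
t=2: arr=1 -> substrate=1 bound=2 product=0
t=3: arr=2 -> substrate=1 bound=2 product=2
t=4: arr=0 -> substrate=1 bound=2 product=2
t=5: arr=0 -> substrate=1 bound=2 product=2
t=6: arr=2 -> substrate=1 bound=2 product=4
t=7: arr=0 -> substrate=1 bound=2 product=4
t=8: arr=2 -> substrate=3 bound=2 product=4
t=9: arr=0 -> substrate=1 bound=2 product=6
t=10: arr=0 -> substrate=1 bound=2 product=6
t=11: arr=1 -> substrate=2 bound=2 product=6
t=12: arr=0 -> substrate=0 bound=2 product=8
t=13: arr=2 -> substrate=2 bound=2 product=8

Answer: 8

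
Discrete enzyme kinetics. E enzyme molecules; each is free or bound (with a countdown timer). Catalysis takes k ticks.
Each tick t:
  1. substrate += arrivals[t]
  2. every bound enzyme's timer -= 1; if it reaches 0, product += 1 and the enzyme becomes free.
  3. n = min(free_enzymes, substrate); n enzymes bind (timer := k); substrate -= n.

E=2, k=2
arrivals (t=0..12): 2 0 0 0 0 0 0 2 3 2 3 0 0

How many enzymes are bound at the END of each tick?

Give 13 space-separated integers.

t=0: arr=2 -> substrate=0 bound=2 product=0
t=1: arr=0 -> substrate=0 bound=2 product=0
t=2: arr=0 -> substrate=0 bound=0 product=2
t=3: arr=0 -> substrate=0 bound=0 product=2
t=4: arr=0 -> substrate=0 bound=0 product=2
t=5: arr=0 -> substrate=0 bound=0 product=2
t=6: arr=0 -> substrate=0 bound=0 product=2
t=7: arr=2 -> substrate=0 bound=2 product=2
t=8: arr=3 -> substrate=3 bound=2 product=2
t=9: arr=2 -> substrate=3 bound=2 product=4
t=10: arr=3 -> substrate=6 bound=2 product=4
t=11: arr=0 -> substrate=4 bound=2 product=6
t=12: arr=0 -> substrate=4 bound=2 product=6

Answer: 2 2 0 0 0 0 0 2 2 2 2 2 2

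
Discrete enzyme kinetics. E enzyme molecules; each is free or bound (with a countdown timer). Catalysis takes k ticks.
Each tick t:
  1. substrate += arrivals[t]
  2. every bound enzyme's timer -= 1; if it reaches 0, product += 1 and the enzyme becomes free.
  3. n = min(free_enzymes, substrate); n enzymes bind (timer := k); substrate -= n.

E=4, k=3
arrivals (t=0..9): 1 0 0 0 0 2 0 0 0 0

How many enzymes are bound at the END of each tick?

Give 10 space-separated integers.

Answer: 1 1 1 0 0 2 2 2 0 0

Derivation:
t=0: arr=1 -> substrate=0 bound=1 product=0
t=1: arr=0 -> substrate=0 bound=1 product=0
t=2: arr=0 -> substrate=0 bound=1 product=0
t=3: arr=0 -> substrate=0 bound=0 product=1
t=4: arr=0 -> substrate=0 bound=0 product=1
t=5: arr=2 -> substrate=0 bound=2 product=1
t=6: arr=0 -> substrate=0 bound=2 product=1
t=7: arr=0 -> substrate=0 bound=2 product=1
t=8: arr=0 -> substrate=0 bound=0 product=3
t=9: arr=0 -> substrate=0 bound=0 product=3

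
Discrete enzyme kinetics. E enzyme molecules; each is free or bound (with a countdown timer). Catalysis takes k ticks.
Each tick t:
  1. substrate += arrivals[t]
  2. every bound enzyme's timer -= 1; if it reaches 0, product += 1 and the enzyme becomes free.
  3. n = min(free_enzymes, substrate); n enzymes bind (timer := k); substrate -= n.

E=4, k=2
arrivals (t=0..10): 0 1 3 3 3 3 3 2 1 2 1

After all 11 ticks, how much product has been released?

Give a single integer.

Answer: 16

Derivation:
t=0: arr=0 -> substrate=0 bound=0 product=0
t=1: arr=1 -> substrate=0 bound=1 product=0
t=2: arr=3 -> substrate=0 bound=4 product=0
t=3: arr=3 -> substrate=2 bound=4 product=1
t=4: arr=3 -> substrate=2 bound=4 product=4
t=5: arr=3 -> substrate=4 bound=4 product=5
t=6: arr=3 -> substrate=4 bound=4 product=8
t=7: arr=2 -> substrate=5 bound=4 product=9
t=8: arr=1 -> substrate=3 bound=4 product=12
t=9: arr=2 -> substrate=4 bound=4 product=13
t=10: arr=1 -> substrate=2 bound=4 product=16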